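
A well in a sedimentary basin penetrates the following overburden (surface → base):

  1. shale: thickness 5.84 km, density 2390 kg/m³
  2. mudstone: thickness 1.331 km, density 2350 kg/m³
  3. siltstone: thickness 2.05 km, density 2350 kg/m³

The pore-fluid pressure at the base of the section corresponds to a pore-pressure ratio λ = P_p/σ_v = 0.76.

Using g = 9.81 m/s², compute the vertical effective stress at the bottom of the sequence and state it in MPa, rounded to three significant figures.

Overburden (lithostatic) stress σ_v:
shale: 2390 kg/m³ × 9.81 m/s² × 5840 m = 1.369×10^8 Pa = 136.9 MPa
mudstone: 2350 kg/m³ × 9.81 m/s² × 1331 m = 3.068×10^7 Pa = 30.68 MPa
siltstone: 2350 kg/m³ × 9.81 m/s² × 2050 m = 4.726×10^7 Pa = 47.26 MPa
Total = 136.9 + 30.68 + 47.26 = 214.87 MPa
Pore pressure P_p = λ·σ_v = 0.76 × 214.9 MPa = 163.3 MPa
Effective stress σ' = σ_v − P_p = 214.9 − 163.3 = 51.568 MPa

51.6 MPa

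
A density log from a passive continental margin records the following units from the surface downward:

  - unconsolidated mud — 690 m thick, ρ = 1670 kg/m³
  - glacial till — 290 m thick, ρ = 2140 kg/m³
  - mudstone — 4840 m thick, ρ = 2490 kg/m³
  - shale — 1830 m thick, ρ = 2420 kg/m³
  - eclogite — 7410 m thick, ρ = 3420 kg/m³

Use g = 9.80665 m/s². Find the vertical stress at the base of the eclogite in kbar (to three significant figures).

unconsolidated mud: 1670 kg/m³ × 9.80665 m/s² × 690 m = 1.130×10^7 Pa = 0.1130 kbar
glacial till: 2140 kg/m³ × 9.80665 m/s² × 290 m = 6.086×10^6 Pa = 0.06086 kbar
mudstone: 2490 kg/m³ × 9.80665 m/s² × 4840 m = 1.182×10^8 Pa = 1.182 kbar
shale: 2420 kg/m³ × 9.80665 m/s² × 1830 m = 4.343×10^7 Pa = 0.4343 kbar
eclogite: 3420 kg/m³ × 9.80665 m/s² × 7410 m = 2.485×10^8 Pa = 2.485 kbar
Total = 0.1130 + 0.06086 + 1.182 + 0.4343 + 2.485 = 4.2752 kbar

4.28 kbar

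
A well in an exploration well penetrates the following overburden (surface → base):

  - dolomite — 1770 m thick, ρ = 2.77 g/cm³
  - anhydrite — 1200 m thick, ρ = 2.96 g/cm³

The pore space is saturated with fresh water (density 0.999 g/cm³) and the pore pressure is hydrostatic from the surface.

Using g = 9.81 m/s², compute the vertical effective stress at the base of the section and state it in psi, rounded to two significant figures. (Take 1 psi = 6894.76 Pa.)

Overburden (lithostatic) stress σ_v:
dolomite: 2770 kg/m³ × 9.81 m/s² × 1770 m = 4.810×10^7 Pa = 48.10 MPa
anhydrite: 2960 kg/m³ × 9.81 m/s² × 1200 m = 3.485×10^7 Pa = 34.85 MPa
Total = 48.10 + 34.85 = 82.943 MPa
Pore pressure P_p = 999 kg/m³ × 9.81 m/s² × 2970 m = 2.911×10^7 Pa = 29.11 MPa
Effective stress σ' = σ_v − P_p = 82.94 − 29.11 = 53.836 MPa = 7808.3 psi

7800 psi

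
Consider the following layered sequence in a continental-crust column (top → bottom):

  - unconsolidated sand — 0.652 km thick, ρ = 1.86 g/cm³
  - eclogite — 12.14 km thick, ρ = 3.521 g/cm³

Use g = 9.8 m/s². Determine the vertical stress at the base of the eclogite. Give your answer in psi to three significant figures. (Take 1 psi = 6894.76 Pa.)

unconsolidated sand: 1860 kg/m³ × 9.8 m/s² × 652 m = 1.188×10^7 Pa = 1724 psi
eclogite: 3521 kg/m³ × 9.8 m/s² × 12140 m = 4.189×10^8 Pa = 60756 psi
Total = 1724 + 60756 = 62480 psi

62500 psi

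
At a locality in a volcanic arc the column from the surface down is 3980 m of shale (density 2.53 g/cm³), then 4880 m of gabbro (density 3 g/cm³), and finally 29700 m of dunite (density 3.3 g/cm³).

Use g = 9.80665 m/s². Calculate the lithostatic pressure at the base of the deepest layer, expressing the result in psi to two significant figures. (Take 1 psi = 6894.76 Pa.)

shale: 2530 kg/m³ × 9.80665 m/s² × 3980 m = 9.875×10^7 Pa = 14322 psi
gabbro: 3000 kg/m³ × 9.80665 m/s² × 4880 m = 1.436×10^8 Pa = 20823 psi
dunite: 3300 kg/m³ × 9.80665 m/s² × 29700 m = 9.611×10^8 Pa = 1.394×10^5 psi
Total = 14322 + 20823 + 1.394×10^5 = 1.7455×10^5 psi

170000 psi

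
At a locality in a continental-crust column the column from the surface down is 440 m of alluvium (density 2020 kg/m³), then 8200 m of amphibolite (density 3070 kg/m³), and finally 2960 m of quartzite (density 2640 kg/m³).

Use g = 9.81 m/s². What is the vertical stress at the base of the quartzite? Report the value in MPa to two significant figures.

alluvium: 2020 kg/m³ × 9.81 m/s² × 440 m = 8.719×10^6 Pa = 8.719 MPa
amphibolite: 3070 kg/m³ × 9.81 m/s² × 8200 m = 2.470×10^8 Pa = 247.0 MPa
quartzite: 2640 kg/m³ × 9.81 m/s² × 2960 m = 7.666×10^7 Pa = 76.66 MPa
Total = 8.719 + 247.0 + 76.66 = 332.34 MPa

330 MPa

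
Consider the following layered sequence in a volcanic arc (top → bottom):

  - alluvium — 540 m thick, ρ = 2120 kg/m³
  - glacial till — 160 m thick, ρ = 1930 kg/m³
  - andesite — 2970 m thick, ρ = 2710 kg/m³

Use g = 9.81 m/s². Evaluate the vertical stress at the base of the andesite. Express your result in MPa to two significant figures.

alluvium: 2120 kg/m³ × 9.81 m/s² × 540 m = 1.123×10^7 Pa = 11.23 MPa
glacial till: 1930 kg/m³ × 9.81 m/s² × 160 m = 3.029×10^6 Pa = 3.029 MPa
andesite: 2710 kg/m³ × 9.81 m/s² × 2970 m = 7.896×10^7 Pa = 78.96 MPa
Total = 11.23 + 3.029 + 78.96 = 93.218 MPa

93 MPa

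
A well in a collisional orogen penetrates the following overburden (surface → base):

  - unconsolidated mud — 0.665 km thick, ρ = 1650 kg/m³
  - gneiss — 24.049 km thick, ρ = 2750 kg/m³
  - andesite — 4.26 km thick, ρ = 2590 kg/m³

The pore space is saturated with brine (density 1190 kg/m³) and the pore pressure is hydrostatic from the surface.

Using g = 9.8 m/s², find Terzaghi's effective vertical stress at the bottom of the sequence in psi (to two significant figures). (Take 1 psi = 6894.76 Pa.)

Overburden (lithostatic) stress σ_v:
unconsolidated mud: 1650 kg/m³ × 9.8 m/s² × 665 m = 1.075×10^7 Pa = 10.75 MPa
gneiss: 2750 kg/m³ × 9.8 m/s² × 24049 m = 6.481×10^8 Pa = 648.1 MPa
andesite: 2590 kg/m³ × 9.8 m/s² × 4260 m = 1.081×10^8 Pa = 108.1 MPa
Total = 10.75 + 648.1 + 108.1 = 767.00 MPa
Pore pressure P_p = 1190 kg/m³ × 9.8 m/s² × 28974 m = 3.379×10^8 Pa = 337.9 MPa
Effective stress σ' = σ_v − P_p = 767.0 − 337.9 = 429.11 MPa = 62237 psi

62000 psi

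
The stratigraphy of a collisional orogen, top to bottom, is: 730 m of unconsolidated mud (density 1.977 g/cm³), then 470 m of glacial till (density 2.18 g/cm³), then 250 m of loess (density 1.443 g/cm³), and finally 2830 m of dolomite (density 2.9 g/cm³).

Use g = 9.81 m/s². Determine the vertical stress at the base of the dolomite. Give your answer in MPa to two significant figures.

unconsolidated mud: 1977 kg/m³ × 9.81 m/s² × 730 m = 1.416×10^7 Pa = 14.16 MPa
glacial till: 2180 kg/m³ × 9.81 m/s² × 470 m = 1.005×10^7 Pa = 10.05 MPa
loess: 1443 kg/m³ × 9.81 m/s² × 250 m = 3.539×10^6 Pa = 3.539 MPa
dolomite: 2900 kg/m³ × 9.81 m/s² × 2830 m = 8.051×10^7 Pa = 80.51 MPa
Total = 14.16 + 10.05 + 3.539 + 80.51 = 108.26 MPa

110 MPa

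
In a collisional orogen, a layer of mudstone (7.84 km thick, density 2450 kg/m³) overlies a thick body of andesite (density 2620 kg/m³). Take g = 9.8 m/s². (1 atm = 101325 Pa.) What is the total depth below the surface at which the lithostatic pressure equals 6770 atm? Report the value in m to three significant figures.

27200 m

Pressure at base of upper layers: 2450×9.8×7840 = 1.882×10^8 Pa = 1858 atm
Remaining pressure to be supplied by andesite: 6.860×10^8 − 1.882×10^8 = 4.977×10^8 Pa
Additional depth in andesite = 4.977×10^8 Pa / (2620 kg/m³ × 9.8 m/s²) = 19385 m
Total depth = 7840 m + 19385 m = 27225 m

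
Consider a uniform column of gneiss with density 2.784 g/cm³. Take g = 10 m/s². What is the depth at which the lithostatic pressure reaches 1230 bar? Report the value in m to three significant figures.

4420 m

h = P/(ρg) = 1230 bar / (2784 kg/m³ × 10 m/s²) = 1.230×10^8 Pa / 27840 Pa/m = 4418.1 m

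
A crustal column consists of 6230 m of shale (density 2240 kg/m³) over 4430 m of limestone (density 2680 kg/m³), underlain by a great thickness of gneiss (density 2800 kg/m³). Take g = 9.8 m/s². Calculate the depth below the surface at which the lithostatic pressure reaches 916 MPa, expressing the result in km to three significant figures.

Pressure at base of upper layers: 2240×9.8×6230 + 2680×9.8×4430 = 2.531×10^8 Pa = 253.1 MPa
Remaining pressure to be supplied by gneiss: 9.160×10^8 − 2.531×10^8 = 6.629×10^8 Pa
Additional depth in gneiss = 6.629×10^8 Pa / (2800 kg/m³ × 9.8 m/s²) = 24158 m
Total depth = 10660 m + 24158 m = 34818 m
= 34.818 km

34.8 km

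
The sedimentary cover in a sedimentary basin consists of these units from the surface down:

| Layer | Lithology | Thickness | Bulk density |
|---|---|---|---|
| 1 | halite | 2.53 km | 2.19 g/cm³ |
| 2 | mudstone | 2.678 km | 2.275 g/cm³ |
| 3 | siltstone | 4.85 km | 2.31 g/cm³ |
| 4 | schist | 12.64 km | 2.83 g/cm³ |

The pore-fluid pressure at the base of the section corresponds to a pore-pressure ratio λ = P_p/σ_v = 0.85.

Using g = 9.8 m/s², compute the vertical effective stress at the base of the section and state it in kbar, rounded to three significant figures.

Overburden (lithostatic) stress σ_v:
halite: 2190 kg/m³ × 9.8 m/s² × 2530 m = 5.430×10^7 Pa = 54.30 MPa
mudstone: 2275 kg/m³ × 9.8 m/s² × 2678 m = 5.971×10^7 Pa = 59.71 MPa
siltstone: 2310 kg/m³ × 9.8 m/s² × 4850 m = 1.098×10^8 Pa = 109.8 MPa
schist: 2830 kg/m³ × 9.8 m/s² × 12640 m = 3.506×10^8 Pa = 350.6 MPa
Total = 54.30 + 59.71 + 109.8 + 350.6 = 574.36 MPa
Pore pressure P_p = λ·σ_v = 0.85 × 574.4 MPa = 488.2 MPa
Effective stress σ' = σ_v − P_p = 574.4 − 488.2 = 86.154 MPa = 0.86154 kbar

0.862 kbar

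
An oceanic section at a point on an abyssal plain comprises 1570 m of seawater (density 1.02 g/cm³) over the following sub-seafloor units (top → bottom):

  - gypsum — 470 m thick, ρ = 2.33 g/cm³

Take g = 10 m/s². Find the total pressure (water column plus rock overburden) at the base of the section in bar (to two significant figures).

seawater: 1020 kg/m³ × 10 m/s² × 1570 m = 1.601×10^7 Pa = 160.1 bar
gypsum: 2330 kg/m³ × 10 m/s² × 470 m = 1.095×10^7 Pa = 109.5 bar
Total = 160.1 + 109.5 = 269.65 bar

270 bar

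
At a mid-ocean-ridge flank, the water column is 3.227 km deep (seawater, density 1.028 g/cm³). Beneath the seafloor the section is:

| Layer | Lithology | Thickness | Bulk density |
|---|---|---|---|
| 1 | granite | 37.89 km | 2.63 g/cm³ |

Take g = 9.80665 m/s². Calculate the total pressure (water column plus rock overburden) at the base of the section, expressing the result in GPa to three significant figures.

1.01 GPa

seawater: 1028 kg/m³ × 9.80665 m/s² × 3227 m = 3.253×10^7 Pa = 0.03253 GPa
granite: 2630 kg/m³ × 9.80665 m/s² × 37890 m = 9.772×10^8 Pa = 0.9772 GPa
Total = 0.03253 + 0.9772 = 1.0098 GPa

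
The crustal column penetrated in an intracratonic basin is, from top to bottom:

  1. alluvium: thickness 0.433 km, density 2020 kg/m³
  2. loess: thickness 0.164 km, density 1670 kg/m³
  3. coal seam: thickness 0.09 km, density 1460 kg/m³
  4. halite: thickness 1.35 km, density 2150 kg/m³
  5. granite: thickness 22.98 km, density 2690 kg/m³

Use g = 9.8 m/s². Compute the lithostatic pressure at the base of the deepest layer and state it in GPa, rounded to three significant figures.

0.647 GPa

alluvium: 2020 kg/m³ × 9.8 m/s² × 433 m = 8.572×10^6 Pa = 8.572×10^-3 GPa
loess: 1670 kg/m³ × 9.8 m/s² × 164 m = 2.684×10^6 Pa = 2.684×10^-3 GPa
coal seam: 1460 kg/m³ × 9.8 m/s² × 90 m = 1.288×10^6 Pa = 1.288×10^-3 GPa
halite: 2150 kg/m³ × 9.8 m/s² × 1350 m = 2.844×10^7 Pa = 0.02844 GPa
granite: 2690 kg/m³ × 9.8 m/s² × 22980 m = 6.058×10^8 Pa = 0.6058 GPa
Total = 8.572×10^-3 + 2.684×10^-3 + 1.288×10^-3 + 0.02844 + 0.6058 = 0.64679 GPa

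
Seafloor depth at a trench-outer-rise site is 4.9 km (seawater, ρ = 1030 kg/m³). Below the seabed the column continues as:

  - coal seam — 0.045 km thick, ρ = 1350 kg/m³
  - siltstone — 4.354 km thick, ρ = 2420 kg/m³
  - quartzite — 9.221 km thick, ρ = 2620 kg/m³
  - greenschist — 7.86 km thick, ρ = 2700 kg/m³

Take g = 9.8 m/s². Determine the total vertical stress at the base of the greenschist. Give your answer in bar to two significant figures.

seawater: 1030 kg/m³ × 9.8 m/s² × 4900 m = 4.946×10^7 Pa = 494.6 bar
coal seam: 1350 kg/m³ × 9.8 m/s² × 45 m = 5.954×10^5 Pa = 5.954 bar
siltstone: 2420 kg/m³ × 9.8 m/s² × 4354 m = 1.033×10^8 Pa = 1033 bar
quartzite: 2620 kg/m³ × 9.8 m/s² × 9221 m = 2.368×10^8 Pa = 2368 bar
greenschist: 2700 kg/m³ × 9.8 m/s² × 7860 m = 2.080×10^8 Pa = 2080 bar
Total = 494.6 + 5.954 + 1033 + 2368 + 2080 = 5980.5 bar

6000 bar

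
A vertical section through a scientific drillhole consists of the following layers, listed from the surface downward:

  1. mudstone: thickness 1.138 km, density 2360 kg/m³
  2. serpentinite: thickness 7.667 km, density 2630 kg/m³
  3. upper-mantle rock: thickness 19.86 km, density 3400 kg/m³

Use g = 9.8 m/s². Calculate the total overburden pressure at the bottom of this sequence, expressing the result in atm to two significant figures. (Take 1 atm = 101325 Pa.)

8700 atm

mudstone: 2360 kg/m³ × 9.8 m/s² × 1138 m = 2.632×10^7 Pa = 259.8 atm
serpentinite: 2630 kg/m³ × 9.8 m/s² × 7667 m = 1.976×10^8 Pa = 1950 atm
upper-mantle rock: 3400 kg/m³ × 9.8 m/s² × 19860 m = 6.617×10^8 Pa = 6531 atm
Total = 259.8 + 1950 + 6531 = 8740.8 atm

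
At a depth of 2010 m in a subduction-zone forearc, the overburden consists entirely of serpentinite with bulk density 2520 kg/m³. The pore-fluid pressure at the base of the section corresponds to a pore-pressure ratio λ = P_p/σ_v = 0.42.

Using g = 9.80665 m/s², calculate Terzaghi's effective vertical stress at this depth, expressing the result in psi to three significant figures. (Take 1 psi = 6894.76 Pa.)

4180 psi

Overburden (lithostatic) stress σ_v:
serpentinite: 2520 kg/m³ × 9.80665 m/s² × 2010 m = 4.967×10^7 Pa = 49.67 MPa
Pore pressure P_p = λ·σ_v = 0.42 × 49.67 MPa = 20.86 MPa
Effective stress σ' = σ_v − P_p = 49.67 − 20.86 = 28.810 MPa = 4178.6 psi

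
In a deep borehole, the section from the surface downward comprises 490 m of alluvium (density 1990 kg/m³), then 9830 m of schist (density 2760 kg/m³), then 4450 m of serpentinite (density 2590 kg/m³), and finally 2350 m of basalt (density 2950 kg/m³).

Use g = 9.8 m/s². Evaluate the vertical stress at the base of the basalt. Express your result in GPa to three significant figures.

alluvium: 1990 kg/m³ × 9.8 m/s² × 490 m = 9.556×10^6 Pa = 9.556×10^-3 GPa
schist: 2760 kg/m³ × 9.8 m/s² × 9830 m = 2.659×10^8 Pa = 0.2659 GPa
serpentinite: 2590 kg/m³ × 9.8 m/s² × 4450 m = 1.129×10^8 Pa = 0.1129 GPa
basalt: 2950 kg/m³ × 9.8 m/s² × 2350 m = 6.794×10^7 Pa = 0.06794 GPa
Total = 9.556×10^-3 + 0.2659 + 0.1129 + 0.06794 = 0.45633 GPa

0.456 GPa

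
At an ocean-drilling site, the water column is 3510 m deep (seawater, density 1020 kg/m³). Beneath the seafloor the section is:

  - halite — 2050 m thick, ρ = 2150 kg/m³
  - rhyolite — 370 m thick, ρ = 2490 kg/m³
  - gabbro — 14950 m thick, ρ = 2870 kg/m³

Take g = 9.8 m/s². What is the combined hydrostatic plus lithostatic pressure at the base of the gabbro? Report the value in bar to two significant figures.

5100 bar

seawater: 1020 kg/m³ × 9.8 m/s² × 3510 m = 3.509×10^7 Pa = 350.9 bar
halite: 2150 kg/m³ × 9.8 m/s² × 2050 m = 4.319×10^7 Pa = 431.9 bar
rhyolite: 2490 kg/m³ × 9.8 m/s² × 370 m = 9.029×10^6 Pa = 90.29 bar
gabbro: 2870 kg/m³ × 9.8 m/s² × 14950 m = 4.205×10^8 Pa = 4205 bar
Total = 350.9 + 431.9 + 90.29 + 4205 = 5077.9 bar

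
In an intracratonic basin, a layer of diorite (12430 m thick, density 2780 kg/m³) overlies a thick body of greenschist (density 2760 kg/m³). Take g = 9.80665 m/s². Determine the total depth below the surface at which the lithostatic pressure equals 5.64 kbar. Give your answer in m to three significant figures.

20700 m

Pressure at base of upper layers: 2780×9.80665×12430 = 3.389×10^8 Pa = 3.389 kbar
Remaining pressure to be supplied by greenschist: 5.640×10^8 − 3.389×10^8 = 2.251×10^8 Pa
Additional depth in greenschist = 2.251×10^8 Pa / (2760 kg/m³ × 9.80665 m/s²) = 8317.6 m
Total depth = 12430 m + 8317.6 m = 20748 m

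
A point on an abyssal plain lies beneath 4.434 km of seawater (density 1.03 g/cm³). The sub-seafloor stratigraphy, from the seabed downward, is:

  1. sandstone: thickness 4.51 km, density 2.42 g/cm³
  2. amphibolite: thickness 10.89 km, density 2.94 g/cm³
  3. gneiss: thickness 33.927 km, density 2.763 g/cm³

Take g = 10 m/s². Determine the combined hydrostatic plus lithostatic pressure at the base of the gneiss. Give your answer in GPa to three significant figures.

seawater: 1030 kg/m³ × 10 m/s² × 4434 m = 4.567×10^7 Pa = 0.04567 GPa
sandstone: 2420 kg/m³ × 10 m/s² × 4510 m = 1.091×10^8 Pa = 0.1091 GPa
amphibolite: 2940 kg/m³ × 10 m/s² × 10890 m = 3.202×10^8 Pa = 0.3202 GPa
gneiss: 2763 kg/m³ × 10 m/s² × 33927 m = 9.374×10^8 Pa = 0.9374 GPa
Total = 0.04567 + 0.1091 + 0.3202 + 0.9374 = 1.4124 GPa

1.41 GPa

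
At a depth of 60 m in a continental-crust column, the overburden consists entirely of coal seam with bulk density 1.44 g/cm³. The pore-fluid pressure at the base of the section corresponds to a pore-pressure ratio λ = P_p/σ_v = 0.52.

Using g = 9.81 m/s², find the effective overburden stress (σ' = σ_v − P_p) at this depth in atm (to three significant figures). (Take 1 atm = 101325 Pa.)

Overburden (lithostatic) stress σ_v:
coal seam: 1440 kg/m³ × 9.81 m/s² × 60 m = 8.476×10^5 Pa = 0.8476 MPa
Pore pressure P_p = λ·σ_v = 0.52 × 0.8476 MPa = 0.4407 MPa
Effective stress σ' = σ_v − P_p = 0.8476 − 0.4407 = 0.40684 MPa = 4.0152 atm

4.02 atm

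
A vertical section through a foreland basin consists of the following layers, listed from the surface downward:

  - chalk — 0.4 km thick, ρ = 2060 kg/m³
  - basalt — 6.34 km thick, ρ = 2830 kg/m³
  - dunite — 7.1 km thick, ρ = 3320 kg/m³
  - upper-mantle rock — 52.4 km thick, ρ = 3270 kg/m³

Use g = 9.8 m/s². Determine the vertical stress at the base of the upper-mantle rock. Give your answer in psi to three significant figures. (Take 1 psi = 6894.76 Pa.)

chalk: 2060 kg/m³ × 9.8 m/s² × 400 m = 8.075×10^6 Pa = 1171 psi
basalt: 2830 kg/m³ × 9.8 m/s² × 6340 m = 1.758×10^8 Pa = 25503 psi
dunite: 3320 kg/m³ × 9.8 m/s² × 7100 m = 2.310×10^8 Pa = 33505 psi
upper-mantle rock: 3270 kg/m³ × 9.8 m/s² × 52400 m = 1.679×10^9 Pa = 2.435×10^5 psi
Total = 1171 + 25503 + 33505 + 2.435×10^5 = 3.0373×10^5 psi

304000 psi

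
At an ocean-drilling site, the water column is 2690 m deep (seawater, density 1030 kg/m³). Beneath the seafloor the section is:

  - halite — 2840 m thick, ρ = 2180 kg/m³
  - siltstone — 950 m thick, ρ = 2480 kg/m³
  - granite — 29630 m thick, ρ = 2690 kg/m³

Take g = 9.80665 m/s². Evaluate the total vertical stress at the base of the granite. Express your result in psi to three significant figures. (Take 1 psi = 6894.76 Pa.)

seawater: 1030 kg/m³ × 9.80665 m/s² × 2690 m = 2.717×10^7 Pa = 3941 psi
halite: 2180 kg/m³ × 9.80665 m/s² × 2840 m = 6.071×10^7 Pa = 8806 psi
siltstone: 2480 kg/m³ × 9.80665 m/s² × 950 m = 2.310×10^7 Pa = 3351 psi
granite: 2690 kg/m³ × 9.80665 m/s² × 29630 m = 7.816×10^8 Pa = 1.134×10^5 psi
Total = 3941 + 8806 + 3351 + 1.134×10^5 = 1.2946×10^5 psi

129000 psi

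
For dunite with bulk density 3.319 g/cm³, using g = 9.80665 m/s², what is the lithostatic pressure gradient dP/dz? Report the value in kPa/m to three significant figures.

dP/dz = ρg = 3319 kg/m³ × 9.80665 m/s² = 32548 Pa/m
= 32548 Pa/m × (1 kPa/m / 1000.0 Pa/m) = 32.548 kPa/m

32.5 kPa/m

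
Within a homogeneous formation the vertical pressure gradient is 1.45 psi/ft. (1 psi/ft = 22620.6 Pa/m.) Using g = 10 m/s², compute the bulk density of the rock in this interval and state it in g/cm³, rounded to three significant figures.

ρ = (dP/dz)/g = 1.45 psi/ft / 10 m/s² = 32800 Pa/m / 10 m/s² = 3280.0 kg/m³
= 3.280 g/cm³

3.28 g/cm³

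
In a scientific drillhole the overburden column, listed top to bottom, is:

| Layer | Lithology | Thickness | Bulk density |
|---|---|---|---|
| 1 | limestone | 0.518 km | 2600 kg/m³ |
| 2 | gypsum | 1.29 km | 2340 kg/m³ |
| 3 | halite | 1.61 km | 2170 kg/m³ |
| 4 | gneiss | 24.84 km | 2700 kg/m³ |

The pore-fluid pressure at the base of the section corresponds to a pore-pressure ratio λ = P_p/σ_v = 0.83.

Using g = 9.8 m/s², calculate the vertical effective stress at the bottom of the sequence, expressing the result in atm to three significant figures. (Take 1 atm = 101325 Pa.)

1230 atm

Overburden (lithostatic) stress σ_v:
limestone: 2600 kg/m³ × 9.8 m/s² × 518 m = 1.320×10^7 Pa = 13.20 MPa
gypsum: 2340 kg/m³ × 9.8 m/s² × 1290 m = 2.958×10^7 Pa = 29.58 MPa
halite: 2170 kg/m³ × 9.8 m/s² × 1610 m = 3.424×10^7 Pa = 34.24 MPa
gneiss: 2700 kg/m³ × 9.8 m/s² × 24840 m = 6.573×10^8 Pa = 657.3 MPa
Total = 13.20 + 29.58 + 34.24 + 657.3 = 734.29 MPa
Pore pressure P_p = λ·σ_v = 0.83 × 734.3 MPa = 609.5 MPa
Effective stress σ' = σ_v − P_p = 734.3 − 609.5 = 124.83 MPa = 1232.0 atm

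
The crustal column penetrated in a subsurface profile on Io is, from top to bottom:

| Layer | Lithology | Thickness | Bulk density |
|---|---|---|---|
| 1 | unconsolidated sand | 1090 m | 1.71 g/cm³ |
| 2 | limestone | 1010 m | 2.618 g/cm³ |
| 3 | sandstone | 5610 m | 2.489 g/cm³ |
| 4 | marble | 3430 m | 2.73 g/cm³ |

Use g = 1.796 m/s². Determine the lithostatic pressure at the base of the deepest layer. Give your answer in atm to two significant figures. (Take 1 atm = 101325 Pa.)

unconsolidated sand: 1710 kg/m³ × 1.796 m/s² × 1090 m = 3.348×10^6 Pa = 33.04 atm
limestone: 2618 kg/m³ × 1.796 m/s² × 1010 m = 4.749×10^6 Pa = 46.87 atm
sandstone: 2489 kg/m³ × 1.796 m/s² × 5610 m = 2.508×10^7 Pa = 247.5 atm
marble: 2730 kg/m³ × 1.796 m/s² × 3430 m = 1.682×10^7 Pa = 166.0 atm
Total = 33.04 + 46.87 + 247.5 + 166.0 = 493.38 atm

490 atm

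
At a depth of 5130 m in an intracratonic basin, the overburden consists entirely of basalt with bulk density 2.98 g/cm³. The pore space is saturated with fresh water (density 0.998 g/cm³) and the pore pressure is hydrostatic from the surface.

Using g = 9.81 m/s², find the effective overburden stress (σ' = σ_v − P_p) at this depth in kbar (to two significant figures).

Overburden (lithostatic) stress σ_v:
basalt: 2980 kg/m³ × 9.81 m/s² × 5130 m = 1.500×10^8 Pa = 150.0 MPa
Pore pressure P_p = 998 kg/m³ × 9.81 m/s² × 5130 m = 5.022×10^7 Pa = 50.22 MPa
Effective stress σ' = σ_v − P_p = 150.0 − 50.22 = 99.745 MPa = 0.99745 kbar

1.0 kbar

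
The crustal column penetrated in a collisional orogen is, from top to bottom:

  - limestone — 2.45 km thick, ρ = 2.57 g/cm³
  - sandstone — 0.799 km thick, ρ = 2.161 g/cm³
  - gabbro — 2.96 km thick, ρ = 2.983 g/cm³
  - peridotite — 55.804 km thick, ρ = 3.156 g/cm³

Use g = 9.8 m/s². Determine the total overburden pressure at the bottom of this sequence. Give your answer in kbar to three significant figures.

limestone: 2570 kg/m³ × 9.8 m/s² × 2450 m = 6.171×10^7 Pa = 0.6171 kbar
sandstone: 2161 kg/m³ × 9.8 m/s² × 799 m = 1.692×10^7 Pa = 0.1692 kbar
gabbro: 2983 kg/m³ × 9.8 m/s² × 2960 m = 8.653×10^7 Pa = 0.8653 kbar
peridotite: 3156 kg/m³ × 9.8 m/s² × 55804 m = 1.726×10^9 Pa = 17.26 kbar
Total = 0.6171 + 0.1692 + 0.8653 + 17.26 = 18.911 kbar

18.9 kbar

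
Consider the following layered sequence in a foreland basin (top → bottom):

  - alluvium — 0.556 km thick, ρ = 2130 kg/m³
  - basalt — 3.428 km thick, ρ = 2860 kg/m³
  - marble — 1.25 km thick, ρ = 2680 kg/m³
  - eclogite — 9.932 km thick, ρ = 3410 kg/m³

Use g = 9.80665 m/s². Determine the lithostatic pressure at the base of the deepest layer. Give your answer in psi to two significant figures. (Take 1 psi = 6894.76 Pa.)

alluvium: 2130 kg/m³ × 9.80665 m/s² × 556 m = 1.161×10^7 Pa = 1684 psi
basalt: 2860 kg/m³ × 9.80665 m/s² × 3428 m = 9.615×10^7 Pa = 13945 psi
marble: 2680 kg/m³ × 9.80665 m/s² × 1250 m = 3.285×10^7 Pa = 4765 psi
eclogite: 3410 kg/m³ × 9.80665 m/s² × 9932 m = 3.321×10^8 Pa = 48172 psi
Total = 1684 + 13945 + 4765 + 48172 = 68566 psi

69000 psi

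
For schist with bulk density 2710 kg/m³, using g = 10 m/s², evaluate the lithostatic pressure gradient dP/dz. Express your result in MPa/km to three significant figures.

27.1 MPa/km

dP/dz = ρg = 2710 kg/m³ × 10 m/s² = 27100 Pa/m
= 27100 Pa/m × (1 MPa/km / 1000.0 Pa/m) = 27.100 MPa/km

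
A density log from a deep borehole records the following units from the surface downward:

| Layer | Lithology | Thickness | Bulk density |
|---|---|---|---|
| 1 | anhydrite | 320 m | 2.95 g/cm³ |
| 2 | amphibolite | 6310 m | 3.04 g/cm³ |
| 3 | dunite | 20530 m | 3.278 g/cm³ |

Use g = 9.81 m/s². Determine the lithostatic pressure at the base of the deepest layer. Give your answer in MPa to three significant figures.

anhydrite: 2950 kg/m³ × 9.81 m/s² × 320 m = 9.261×10^6 Pa = 9.261 MPa
amphibolite: 3040 kg/m³ × 9.81 m/s² × 6310 m = 1.882×10^8 Pa = 188.2 MPa
dunite: 3278 kg/m³ × 9.81 m/s² × 20530 m = 6.602×10^8 Pa = 660.2 MPa
Total = 9.261 + 188.2 + 660.2 = 857.63 MPa

858 MPa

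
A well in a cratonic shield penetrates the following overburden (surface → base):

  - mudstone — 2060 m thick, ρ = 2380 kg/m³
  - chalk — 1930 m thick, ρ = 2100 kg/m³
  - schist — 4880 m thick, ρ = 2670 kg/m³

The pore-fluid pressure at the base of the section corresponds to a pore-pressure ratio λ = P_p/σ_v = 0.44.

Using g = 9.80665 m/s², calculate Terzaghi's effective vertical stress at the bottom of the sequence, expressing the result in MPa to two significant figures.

Overburden (lithostatic) stress σ_v:
mudstone: 2380 kg/m³ × 9.80665 m/s² × 2060 m = 4.808×10^7 Pa = 48.08 MPa
chalk: 2100 kg/m³ × 9.80665 m/s² × 1930 m = 3.975×10^7 Pa = 39.75 MPa
schist: 2670 kg/m³ × 9.80665 m/s² × 4880 m = 1.278×10^8 Pa = 127.8 MPa
Total = 48.08 + 39.75 + 127.8 = 215.60 MPa
Pore pressure P_p = λ·σ_v = 0.44 × 215.6 MPa = 94.87 MPa
Effective stress σ' = σ_v − P_p = 215.6 − 94.87 = 120.74 MPa

120 MPa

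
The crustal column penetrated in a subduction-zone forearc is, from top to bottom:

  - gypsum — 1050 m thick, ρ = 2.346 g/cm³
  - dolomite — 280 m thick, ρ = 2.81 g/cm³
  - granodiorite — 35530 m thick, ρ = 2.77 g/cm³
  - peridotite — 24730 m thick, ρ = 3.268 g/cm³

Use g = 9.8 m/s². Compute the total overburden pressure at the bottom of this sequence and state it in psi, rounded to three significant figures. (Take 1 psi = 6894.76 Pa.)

259000 psi

gypsum: 2346 kg/m³ × 9.8 m/s² × 1050 m = 2.414×10^7 Pa = 3501 psi
dolomite: 2810 kg/m³ × 9.8 m/s² × 280 m = 7.711×10^6 Pa = 1118 psi
granodiorite: 2770 kg/m³ × 9.8 m/s² × 35530 m = 9.645×10^8 Pa = 1.399×10^5 psi
peridotite: 3268 kg/m³ × 9.8 m/s² × 24730 m = 7.920×10^8 Pa = 1.149×10^5 psi
Total = 3501 + 1118 + 1.399×10^5 + 1.149×10^5 = 2.5938×10^5 psi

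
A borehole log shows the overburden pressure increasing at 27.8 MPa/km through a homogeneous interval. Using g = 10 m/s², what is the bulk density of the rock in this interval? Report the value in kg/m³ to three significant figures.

ρ = (dP/dz)/g = 27.8 MPa/km / 10 m/s² = 27800 Pa/m / 10 m/s² = 2780.0 kg/m³

2780 kg/m³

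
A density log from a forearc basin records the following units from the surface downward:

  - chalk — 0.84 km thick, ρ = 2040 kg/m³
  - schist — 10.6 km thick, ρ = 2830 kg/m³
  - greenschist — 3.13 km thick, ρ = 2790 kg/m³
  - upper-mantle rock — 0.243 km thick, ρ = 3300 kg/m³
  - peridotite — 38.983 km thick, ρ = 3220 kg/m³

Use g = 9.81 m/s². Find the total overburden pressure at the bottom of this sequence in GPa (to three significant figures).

1.64 GPa

chalk: 2040 kg/m³ × 9.81 m/s² × 840 m = 1.681×10^7 Pa = 0.01681 GPa
schist: 2830 kg/m³ × 9.81 m/s² × 10600 m = 2.943×10^8 Pa = 0.2943 GPa
greenschist: 2790 kg/m³ × 9.81 m/s² × 3130 m = 8.567×10^7 Pa = 0.08567 GPa
upper-mantle rock: 3300 kg/m³ × 9.81 m/s² × 243 m = 7.867×10^6 Pa = 7.867×10^-3 GPa
peridotite: 3220 kg/m³ × 9.81 m/s² × 38983 m = 1.231×10^9 Pa = 1.231 GPa
Total = 0.01681 + 0.2943 + 0.08567 + 7.867×10^-3 + 1.231 = 1.6360 GPa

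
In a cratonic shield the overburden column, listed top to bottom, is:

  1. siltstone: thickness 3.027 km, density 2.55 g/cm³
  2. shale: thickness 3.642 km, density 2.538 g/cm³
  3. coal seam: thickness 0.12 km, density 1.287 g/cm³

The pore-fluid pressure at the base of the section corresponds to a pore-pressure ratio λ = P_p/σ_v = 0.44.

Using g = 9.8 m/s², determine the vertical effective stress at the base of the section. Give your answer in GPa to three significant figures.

Overburden (lithostatic) stress σ_v:
siltstone: 2550 kg/m³ × 9.8 m/s² × 3027 m = 7.564×10^7 Pa = 75.64 MPa
shale: 2538 kg/m³ × 9.8 m/s² × 3642 m = 9.059×10^7 Pa = 90.59 MPa
coal seam: 1287 kg/m³ × 9.8 m/s² × 120 m = 1.514×10^6 Pa = 1.514 MPa
Total = 75.64 + 90.59 + 1.514 = 167.74 MPa
Pore pressure P_p = λ·σ_v = 0.44 × 167.7 MPa = 73.81 MPa
Effective stress σ' = σ_v − P_p = 167.7 − 73.81 = 93.936 MPa = 0.093936 GPa

0.0939 GPa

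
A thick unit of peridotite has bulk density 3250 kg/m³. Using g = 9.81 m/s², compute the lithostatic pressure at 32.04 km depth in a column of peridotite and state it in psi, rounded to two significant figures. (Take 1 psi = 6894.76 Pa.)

peridotite: 3250 kg/m³ × 9.81 m/s² × 32040 m = 1.022×10^9 Pa = 1.482×10^5 psi

150000 psi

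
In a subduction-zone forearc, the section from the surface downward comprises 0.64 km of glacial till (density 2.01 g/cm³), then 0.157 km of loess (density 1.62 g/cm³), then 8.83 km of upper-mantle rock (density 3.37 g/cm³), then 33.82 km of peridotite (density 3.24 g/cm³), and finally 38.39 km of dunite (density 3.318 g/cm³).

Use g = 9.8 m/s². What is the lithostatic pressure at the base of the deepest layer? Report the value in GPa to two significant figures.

2.6 GPa

glacial till: 2010 kg/m³ × 9.8 m/s² × 640 m = 1.261×10^7 Pa = 0.01261 GPa
loess: 1620 kg/m³ × 9.8 m/s² × 157 m = 2.493×10^6 Pa = 2.493×10^-3 GPa
upper-mantle rock: 3370 kg/m³ × 9.8 m/s² × 8830 m = 2.916×10^8 Pa = 0.2916 GPa
peridotite: 3240 kg/m³ × 9.8 m/s² × 33820 m = 1.074×10^9 Pa = 1.074 GPa
dunite: 3318 kg/m³ × 9.8 m/s² × 38390 m = 1.248×10^9 Pa = 1.248 GPa
Total = 0.01261 + 2.493×10^-3 + 0.2916 + 1.074 + 1.248 = 2.6289 GPa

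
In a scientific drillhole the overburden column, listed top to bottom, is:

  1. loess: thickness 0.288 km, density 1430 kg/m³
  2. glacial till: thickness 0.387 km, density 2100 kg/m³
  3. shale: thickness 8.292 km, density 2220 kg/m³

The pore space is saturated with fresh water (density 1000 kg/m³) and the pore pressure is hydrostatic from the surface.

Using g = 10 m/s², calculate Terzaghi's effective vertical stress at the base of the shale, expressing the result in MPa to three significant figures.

107 MPa

Overburden (lithostatic) stress σ_v:
loess: 1430 kg/m³ × 10 m/s² × 288 m = 4.118×10^6 Pa = 4.118 MPa
glacial till: 2100 kg/m³ × 10 m/s² × 387 m = 8.127×10^6 Pa = 8.127 MPa
shale: 2220 kg/m³ × 10 m/s² × 8292 m = 1.841×10^8 Pa = 184.1 MPa
Total = 4.118 + 8.127 + 184.1 = 196.33 MPa
Pore pressure P_p = 1000 kg/m³ × 10 m/s² × 8967 m = 8.967×10^7 Pa = 89.67 MPa
Effective stress σ' = σ_v − P_p = 196.3 − 89.67 = 106.66 MPa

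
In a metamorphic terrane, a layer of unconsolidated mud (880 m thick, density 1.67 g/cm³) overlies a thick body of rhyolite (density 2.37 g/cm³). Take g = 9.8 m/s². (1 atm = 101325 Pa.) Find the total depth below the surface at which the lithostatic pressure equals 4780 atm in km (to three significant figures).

21.1 km

Pressure at base of upper layers: 1670×9.8×880 = 1.440×10^7 Pa = 142.1 atm
Remaining pressure to be supplied by rhyolite: 4.843×10^8 − 1.440×10^7 = 4.699×10^8 Pa
Additional depth in rhyolite = 4.699×10^8 Pa / (2370 kg/m³ × 9.8 m/s²) = 20233 m
Total depth = 880 m + 20233 m = 21113 m
= 21.113 km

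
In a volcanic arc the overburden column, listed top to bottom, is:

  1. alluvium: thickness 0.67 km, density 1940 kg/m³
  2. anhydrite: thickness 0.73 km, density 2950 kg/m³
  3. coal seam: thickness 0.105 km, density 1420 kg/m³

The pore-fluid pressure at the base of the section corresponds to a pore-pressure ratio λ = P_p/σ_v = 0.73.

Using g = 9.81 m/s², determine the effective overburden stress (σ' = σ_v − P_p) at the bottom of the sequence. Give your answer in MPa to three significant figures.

9.54 MPa

Overburden (lithostatic) stress σ_v:
alluvium: 1940 kg/m³ × 9.81 m/s² × 670 m = 1.275×10^7 Pa = 12.75 MPa
anhydrite: 2950 kg/m³ × 9.81 m/s² × 730 m = 2.113×10^7 Pa = 21.13 MPa
coal seam: 1420 kg/m³ × 9.81 m/s² × 105 m = 1.463×10^6 Pa = 1.463 MPa
Total = 12.75 + 21.13 + 1.463 = 35.340 MPa
Pore pressure P_p = λ·σ_v = 0.73 × 35.34 MPa = 25.80 MPa
Effective stress σ' = σ_v − P_p = 35.34 − 25.80 = 9.5417 MPa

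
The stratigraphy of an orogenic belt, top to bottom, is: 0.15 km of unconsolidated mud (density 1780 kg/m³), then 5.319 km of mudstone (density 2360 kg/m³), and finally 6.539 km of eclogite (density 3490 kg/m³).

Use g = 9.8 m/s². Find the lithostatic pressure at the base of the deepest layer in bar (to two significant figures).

unconsolidated mud: 1780 kg/m³ × 9.8 m/s² × 150 m = 2.617×10^6 Pa = 26.17 bar
mudstone: 2360 kg/m³ × 9.8 m/s² × 5319 m = 1.230×10^8 Pa = 1230 bar
eclogite: 3490 kg/m³ × 9.8 m/s² × 6539 m = 2.236×10^8 Pa = 2236 bar
Total = 26.17 + 1230 + 2236 = 3492.8 bar

3500 bar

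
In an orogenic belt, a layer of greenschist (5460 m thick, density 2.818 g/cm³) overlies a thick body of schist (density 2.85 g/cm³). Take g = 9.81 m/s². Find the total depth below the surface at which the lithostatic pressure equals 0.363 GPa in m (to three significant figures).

13000 m

Pressure at base of upper layers: 2818×9.81×5460 = 1.509×10^8 Pa = 0.1509 GPa
Remaining pressure to be supplied by schist: 3.630×10^8 − 1.509×10^8 = 2.121×10^8 Pa
Additional depth in schist = 2.121×10^8 Pa / (2850 kg/m³ × 9.81 m/s²) = 7584.8 m
Total depth = 5460 m + 7584.8 m = 13045 m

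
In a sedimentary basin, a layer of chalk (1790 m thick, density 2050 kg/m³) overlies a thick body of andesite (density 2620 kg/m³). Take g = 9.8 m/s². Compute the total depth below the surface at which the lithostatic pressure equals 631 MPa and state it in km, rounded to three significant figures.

25.0 km

Pressure at base of upper layers: 2050×9.8×1790 = 3.596×10^7 Pa = 35.96 MPa
Remaining pressure to be supplied by andesite: 6.310×10^8 − 3.596×10^7 = 5.950×10^8 Pa
Additional depth in andesite = 5.950×10^8 Pa / (2620 kg/m³ × 9.8 m/s²) = 23175 m
Total depth = 1790 m + 23175 m = 24965 m
= 24.965 km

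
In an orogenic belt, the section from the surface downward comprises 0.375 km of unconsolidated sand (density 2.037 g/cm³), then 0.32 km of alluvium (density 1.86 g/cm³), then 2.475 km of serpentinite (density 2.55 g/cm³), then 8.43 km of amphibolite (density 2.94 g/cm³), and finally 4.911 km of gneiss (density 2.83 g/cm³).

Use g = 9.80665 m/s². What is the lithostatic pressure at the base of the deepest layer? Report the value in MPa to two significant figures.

450 MPa

unconsolidated sand: 2037 kg/m³ × 9.80665 m/s² × 375 m = 7.491×10^6 Pa = 7.491 MPa
alluvium: 1860 kg/m³ × 9.80665 m/s² × 320 m = 5.837×10^6 Pa = 5.837 MPa
serpentinite: 2550 kg/m³ × 9.80665 m/s² × 2475 m = 6.189×10^7 Pa = 61.89 MPa
amphibolite: 2940 kg/m³ × 9.80665 m/s² × 8430 m = 2.430×10^8 Pa = 243.0 MPa
gneiss: 2830 kg/m³ × 9.80665 m/s² × 4911 m = 1.363×10^8 Pa = 136.3 MPa
Total = 7.491 + 5.837 + 61.89 + 243.0 + 136.3 = 454.56 MPa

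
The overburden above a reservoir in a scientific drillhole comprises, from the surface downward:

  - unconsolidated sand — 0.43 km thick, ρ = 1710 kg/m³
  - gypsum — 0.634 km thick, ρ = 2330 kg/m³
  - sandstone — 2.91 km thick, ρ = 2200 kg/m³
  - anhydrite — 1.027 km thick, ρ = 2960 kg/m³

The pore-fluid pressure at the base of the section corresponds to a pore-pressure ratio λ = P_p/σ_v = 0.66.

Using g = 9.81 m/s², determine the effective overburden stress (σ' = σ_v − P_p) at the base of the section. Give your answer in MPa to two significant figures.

39 MPa

Overburden (lithostatic) stress σ_v:
unconsolidated sand: 1710 kg/m³ × 9.81 m/s² × 430 m = 7.213×10^6 Pa = 7.213 MPa
gypsum: 2330 kg/m³ × 9.81 m/s² × 634 m = 1.449×10^7 Pa = 14.49 MPa
sandstone: 2200 kg/m³ × 9.81 m/s² × 2910 m = 6.280×10^7 Pa = 62.80 MPa
anhydrite: 2960 kg/m³ × 9.81 m/s² × 1027 m = 2.982×10^7 Pa = 29.82 MPa
Total = 7.213 + 14.49 + 62.80 + 29.82 = 114.33 MPa
Pore pressure P_p = λ·σ_v = 0.66 × 114.3 MPa = 75.46 MPa
Effective stress σ' = σ_v − P_p = 114.3 − 75.46 = 38.872 MPa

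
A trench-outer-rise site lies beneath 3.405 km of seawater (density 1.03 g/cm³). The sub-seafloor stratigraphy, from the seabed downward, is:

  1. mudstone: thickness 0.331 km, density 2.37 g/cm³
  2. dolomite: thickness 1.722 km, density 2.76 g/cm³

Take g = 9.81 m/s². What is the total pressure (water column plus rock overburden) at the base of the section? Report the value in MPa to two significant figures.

89 MPa

seawater: 1030 kg/m³ × 9.81 m/s² × 3405 m = 3.441×10^7 Pa = 34.41 MPa
mudstone: 2370 kg/m³ × 9.81 m/s² × 331 m = 7.696×10^6 Pa = 7.696 MPa
dolomite: 2760 kg/m³ × 9.81 m/s² × 1722 m = 4.662×10^7 Pa = 46.62 MPa
Total = 34.41 + 7.696 + 46.62 = 88.725 MPa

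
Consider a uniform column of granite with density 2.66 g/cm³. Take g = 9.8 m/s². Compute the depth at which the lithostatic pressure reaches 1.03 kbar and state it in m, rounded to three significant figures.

3950 m

h = P/(ρg) = 1.03 kbar / (2660 kg/m³ × 9.8 m/s²) = 1.030×10^8 Pa / 26068 Pa/m = 3951.2 m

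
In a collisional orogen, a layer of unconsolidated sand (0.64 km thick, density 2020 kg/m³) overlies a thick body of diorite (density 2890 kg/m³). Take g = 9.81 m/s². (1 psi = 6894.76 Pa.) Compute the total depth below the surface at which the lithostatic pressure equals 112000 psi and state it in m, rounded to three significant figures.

Pressure at base of upper layers: 2020×9.81×640 = 1.268×10^7 Pa = 1839 psi
Remaining pressure to be supplied by diorite: 7.722×10^8 − 1.268×10^7 = 7.595×10^8 Pa
Additional depth in diorite = 7.595×10^8 Pa / (2890 kg/m³ × 9.81 m/s²) = 26790 m
Total depth = 640 m + 26790 m = 27430 m

27400 m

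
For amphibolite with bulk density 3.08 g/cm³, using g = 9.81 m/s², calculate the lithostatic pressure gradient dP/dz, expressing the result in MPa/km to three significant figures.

dP/dz = ρg = 3080 kg/m³ × 9.81 m/s² = 30215 Pa/m
= 30215 Pa/m × (1 MPa/km / 1000.0 Pa/m) = 30.215 MPa/km

30.2 MPa/km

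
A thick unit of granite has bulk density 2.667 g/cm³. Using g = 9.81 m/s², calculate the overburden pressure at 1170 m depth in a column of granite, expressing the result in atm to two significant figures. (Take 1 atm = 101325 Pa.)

300 atm

granite: 2667 kg/m³ × 9.81 m/s² × 1170 m = 3.061×10^7 Pa = 302.1 atm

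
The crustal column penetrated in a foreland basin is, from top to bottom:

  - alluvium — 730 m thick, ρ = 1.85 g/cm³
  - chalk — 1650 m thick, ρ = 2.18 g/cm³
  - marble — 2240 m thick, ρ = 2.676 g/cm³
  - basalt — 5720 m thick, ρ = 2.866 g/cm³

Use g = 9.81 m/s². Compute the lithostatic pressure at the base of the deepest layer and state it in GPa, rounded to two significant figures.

alluvium: 1850 kg/m³ × 9.81 m/s² × 730 m = 1.325×10^7 Pa = 0.01325 GPa
chalk: 2180 kg/m³ × 9.81 m/s² × 1650 m = 3.529×10^7 Pa = 0.03529 GPa
marble: 2676 kg/m³ × 9.81 m/s² × 2240 m = 5.880×10^7 Pa = 0.05880 GPa
basalt: 2866 kg/m³ × 9.81 m/s² × 5720 m = 1.608×10^8 Pa = 0.1608 GPa
Total = 0.01325 + 0.03529 + 0.05880 + 0.1608 = 0.26816 GPa

0.27 GPa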